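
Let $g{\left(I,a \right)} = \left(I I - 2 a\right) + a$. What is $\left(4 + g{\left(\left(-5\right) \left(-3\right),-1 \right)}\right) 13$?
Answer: $2990$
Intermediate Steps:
$g{\left(I,a \right)} = I^{2} - a$ ($g{\left(I,a \right)} = \left(I^{2} - 2 a\right) + a = I^{2} - a$)
$\left(4 + g{\left(\left(-5\right) \left(-3\right),-1 \right)}\right) 13 = \left(4 - \left(-1 - \left(\left(-5\right) \left(-3\right)\right)^{2}\right)\right) 13 = \left(4 + \left(15^{2} + 1\right)\right) 13 = \left(4 + \left(225 + 1\right)\right) 13 = \left(4 + 226\right) 13 = 230 \cdot 13 = 2990$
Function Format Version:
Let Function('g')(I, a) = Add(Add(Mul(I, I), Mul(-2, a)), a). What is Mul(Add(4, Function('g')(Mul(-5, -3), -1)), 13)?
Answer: 2990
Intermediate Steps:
Function('g')(I, a) = Add(Pow(I, 2), Mul(-1, a)) (Function('g')(I, a) = Add(Add(Pow(I, 2), Mul(-2, a)), a) = Add(Pow(I, 2), Mul(-1, a)))
Mul(Add(4, Function('g')(Mul(-5, -3), -1)), 13) = Mul(Add(4, Add(Pow(Mul(-5, -3), 2), Mul(-1, -1))), 13) = Mul(Add(4, Add(Pow(15, 2), 1)), 13) = Mul(Add(4, Add(225, 1)), 13) = Mul(Add(4, 226), 13) = Mul(230, 13) = 2990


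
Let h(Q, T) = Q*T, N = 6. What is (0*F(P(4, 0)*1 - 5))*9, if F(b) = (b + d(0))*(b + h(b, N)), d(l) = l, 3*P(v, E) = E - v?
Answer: 0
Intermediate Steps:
P(v, E) = -v/3 + E/3 (P(v, E) = (E - v)/3 = -v/3 + E/3)
F(b) = 7*b² (F(b) = (b + 0)*(b + b*6) = b*(b + 6*b) = b*(7*b) = 7*b²)
(0*F(P(4, 0)*1 - 5))*9 = (0*(7*((-⅓*4 + (⅓)*0)*1 - 5)²))*9 = (0*(7*((-4/3 + 0)*1 - 5)²))*9 = (0*(7*(-4/3*1 - 5)²))*9 = (0*(7*(-4/3 - 5)²))*9 = (0*(7*(-19/3)²))*9 = (0*(7*(361/9)))*9 = (0*(2527/9))*9 = 0*9 = 0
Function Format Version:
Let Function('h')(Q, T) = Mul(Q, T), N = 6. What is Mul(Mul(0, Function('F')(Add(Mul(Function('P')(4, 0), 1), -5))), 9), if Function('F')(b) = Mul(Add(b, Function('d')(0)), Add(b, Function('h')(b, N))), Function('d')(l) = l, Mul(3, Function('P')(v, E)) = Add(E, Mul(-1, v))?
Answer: 0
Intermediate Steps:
Function('P')(v, E) = Add(Mul(Rational(-1, 3), v), Mul(Rational(1, 3), E)) (Function('P')(v, E) = Mul(Rational(1, 3), Add(E, Mul(-1, v))) = Add(Mul(Rational(-1, 3), v), Mul(Rational(1, 3), E)))
Function('F')(b) = Mul(7, Pow(b, 2)) (Function('F')(b) = Mul(Add(b, 0), Add(b, Mul(b, 6))) = Mul(b, Add(b, Mul(6, b))) = Mul(b, Mul(7, b)) = Mul(7, Pow(b, 2)))
Mul(Mul(0, Function('F')(Add(Mul(Function('P')(4, 0), 1), -5))), 9) = Mul(Mul(0, Mul(7, Pow(Add(Mul(Add(Mul(Rational(-1, 3), 4), Mul(Rational(1, 3), 0)), 1), -5), 2))), 9) = Mul(Mul(0, Mul(7, Pow(Add(Mul(Add(Rational(-4, 3), 0), 1), -5), 2))), 9) = Mul(Mul(0, Mul(7, Pow(Add(Mul(Rational(-4, 3), 1), -5), 2))), 9) = Mul(Mul(0, Mul(7, Pow(Add(Rational(-4, 3), -5), 2))), 9) = Mul(Mul(0, Mul(7, Pow(Rational(-19, 3), 2))), 9) = Mul(Mul(0, Mul(7, Rational(361, 9))), 9) = Mul(Mul(0, Rational(2527, 9)), 9) = Mul(0, 9) = 0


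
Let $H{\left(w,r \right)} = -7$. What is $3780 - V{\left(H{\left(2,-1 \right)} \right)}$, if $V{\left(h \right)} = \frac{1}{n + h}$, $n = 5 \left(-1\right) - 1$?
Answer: $\frac{49141}{13} \approx 3780.1$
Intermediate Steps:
$n = -6$ ($n = -5 - 1 = -6$)
$V{\left(h \right)} = \frac{1}{-6 + h}$
$3780 - V{\left(H{\left(2,-1 \right)} \right)} = 3780 - \frac{1}{-6 - 7} = 3780 - \frac{1}{-13} = 3780 - - \frac{1}{13} = 3780 + \frac{1}{13} = \frac{49141}{13}$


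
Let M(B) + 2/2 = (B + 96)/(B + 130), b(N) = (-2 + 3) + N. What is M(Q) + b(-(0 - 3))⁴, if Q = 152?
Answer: 36079/141 ≈ 255.88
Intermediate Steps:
b(N) = 1 + N
M(B) = -1 + (96 + B)/(130 + B) (M(B) = -1 + (B + 96)/(B + 130) = -1 + (96 + B)/(130 + B))
M(Q) + b(-(0 - 3))⁴ = -34/(130 + 152) + (1 - (0 - 3))⁴ = -34/282 + (1 - 1*(-3))⁴ = -34*1/282 + (1 + 3)⁴ = -17/141 + 4⁴ = -17/141 + 256 = 36079/141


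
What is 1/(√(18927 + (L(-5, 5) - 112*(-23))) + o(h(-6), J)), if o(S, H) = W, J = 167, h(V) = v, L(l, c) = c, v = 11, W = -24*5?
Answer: 30/1777 + √5377/3554 ≈ 0.037515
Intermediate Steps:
W = -120
h(V) = 11
o(S, H) = -120
1/(√(18927 + (L(-5, 5) - 112*(-23))) + o(h(-6), J)) = 1/(√(18927 + (5 - 112*(-23))) - 120) = 1/(√(18927 + (5 + 2576)) - 120) = 1/(√(18927 + 2581) - 120) = 1/(√21508 - 120) = 1/(2*√5377 - 120) = 1/(-120 + 2*√5377)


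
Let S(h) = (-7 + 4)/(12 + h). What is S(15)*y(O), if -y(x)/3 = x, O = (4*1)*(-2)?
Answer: -8/3 ≈ -2.6667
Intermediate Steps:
O = -8 (O = 4*(-2) = -8)
y(x) = -3*x
S(h) = -3/(12 + h)
S(15)*y(O) = (-3/(12 + 15))*(-3*(-8)) = -3/27*24 = -3*1/27*24 = -⅑*24 = -8/3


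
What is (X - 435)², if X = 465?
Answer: 900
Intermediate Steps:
(X - 435)² = (465 - 435)² = 30² = 900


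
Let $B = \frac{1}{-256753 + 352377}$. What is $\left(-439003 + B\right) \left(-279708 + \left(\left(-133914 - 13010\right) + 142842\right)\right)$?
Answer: $\frac{5956641829280545}{47812} \approx 1.2458 \cdot 10^{11}$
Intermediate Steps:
$B = \frac{1}{95624} \approx 1.0458 \cdot 10^{-5}$
$\left(-439003 + B\right) \left(-279708 + \left(\left(-133914 - 13010\right) + 142842\right)\right) = \left(-439003 + \frac{1}{95624}\right) \left(-279708 + \left(\left(-133914 - 13010\right) + 142842\right)\right) = - \frac{41979222871 \left(-279708 + \left(-146924 + 142842\right)\right)}{95624} = - \frac{41979222871 \left(-279708 - 4082\right)}{95624} = \left(- \frac{41979222871}{95624}\right) \left(-283790\right) = \frac{5956641829280545}{47812}$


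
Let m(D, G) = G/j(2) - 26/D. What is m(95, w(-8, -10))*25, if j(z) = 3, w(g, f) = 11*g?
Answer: -42190/57 ≈ -740.18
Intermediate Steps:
m(D, G) = -26/D + G/3 (m(D, G) = G/3 - 26/D = -26/D + G/3)
m(95, w(-8, -10))*25 = (-26/95 + (11*(-8))/3)*25 = (-26*1/95 + (⅓)*(-88))*25 = (-26/95 - 88/3)*25 = -8438/285*25 = -42190/57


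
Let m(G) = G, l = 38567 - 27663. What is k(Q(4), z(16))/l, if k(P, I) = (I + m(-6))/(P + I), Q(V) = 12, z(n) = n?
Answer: 5/152656 ≈ 3.2753e-5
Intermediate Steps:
l = 10904
k(P, I) = (-6 + I)/(I + P) (k(P, I) = (I - 6)/(P + I) = (-6 + I)/(I + P))
k(Q(4), z(16))/l = ((-6 + 16)/(16 + 12))/10904 = (10/28)*(1/10904) = ((1/28)*10)*(1/10904) = (5/14)*(1/10904) = 5/152656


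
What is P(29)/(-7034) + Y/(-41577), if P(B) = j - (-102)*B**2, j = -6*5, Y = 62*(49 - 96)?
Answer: -1772406914/146226309 ≈ -12.121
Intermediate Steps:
Y = -2914 (Y = 62*(-47) = -2914)
j = -30
P(B) = -30 + 102*B**2 (P(B) = -30 - (-102)*B**2 = -30 + 102*B**2)
P(29)/(-7034) + Y/(-41577) = (-30 + 102*29**2)/(-7034) - 2914/(-41577) = (-30 + 102*841)*(-1/7034) - 2914*(-1/41577) = (-30 + 85782)*(-1/7034) + 2914/41577 = 85752*(-1/7034) + 2914/41577 = -42876/3517 + 2914/41577 = -1772406914/146226309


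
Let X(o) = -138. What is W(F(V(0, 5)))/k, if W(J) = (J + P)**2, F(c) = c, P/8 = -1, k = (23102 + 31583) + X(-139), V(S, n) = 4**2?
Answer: 64/54547 ≈ 0.0011733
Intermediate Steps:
V(S, n) = 16
k = 54547 (k = (23102 + 31583) - 138 = 54685 - 138 = 54547)
P = -8 (P = 8*(-1) = -8)
W(J) = (-8 + J)**2 (W(J) = (J - 8)**2 = (-8 + J)**2)
W(F(V(0, 5)))/k = (-8 + 16)**2/54547 = 8**2*(1/54547) = 64*(1/54547) = 64/54547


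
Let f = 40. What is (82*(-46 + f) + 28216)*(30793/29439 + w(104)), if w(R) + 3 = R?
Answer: 83286555568/29439 ≈ 2.8291e+6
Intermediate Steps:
w(R) = -3 + R
(82*(-46 + f) + 28216)*(30793/29439 + w(104)) = (82*(-46 + 40) + 28216)*(30793/29439 + (-3 + 104)) = (82*(-6) + 28216)*(30793*(1/29439) + 101) = (-492 + 28216)*(30793/29439 + 101) = 27724*(3004132/29439) = 83286555568/29439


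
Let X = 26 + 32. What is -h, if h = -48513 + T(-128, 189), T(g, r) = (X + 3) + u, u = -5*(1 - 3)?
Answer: 48442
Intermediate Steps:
X = 58
u = 10 (u = -5*(-2) = 10)
T(g, r) = 71 (T(g, r) = (58 + 3) + 10 = 61 + 10 = 71)
h = -48442 (h = -48513 + 71 = -48442)
-h = -1*(-48442) = 48442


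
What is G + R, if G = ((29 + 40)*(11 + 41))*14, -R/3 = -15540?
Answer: 96852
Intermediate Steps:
R = 46620 (R = -3*(-15540) = 46620)
G = 50232 (G = (69*52)*14 = 3588*14 = 50232)
G + R = 50232 + 46620 = 96852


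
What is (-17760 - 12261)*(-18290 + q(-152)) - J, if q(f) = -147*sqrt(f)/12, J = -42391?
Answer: 549126481 + 1471029*I*sqrt(38)/2 ≈ 5.4913e+8 + 4.534e+6*I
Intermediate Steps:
q(f) = -49*sqrt(f)/4 (q(f) = -147*sqrt(f)*(1/12) = -49*sqrt(f)/4)
(-17760 - 12261)*(-18290 + q(-152)) - J = (-17760 - 12261)*(-18290 - 49*I*sqrt(38)/2) - 1*(-42391) = -30021*(-18290 - 49*I*sqrt(38)/2) + 42391 = (549084090 + 1471029*I*sqrt(38)/2) + 42391 = 549126481 + 1471029*I*sqrt(38)/2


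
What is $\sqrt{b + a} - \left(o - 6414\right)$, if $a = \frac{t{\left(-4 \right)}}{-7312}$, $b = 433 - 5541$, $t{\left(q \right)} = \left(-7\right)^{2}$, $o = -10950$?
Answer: $17364 + \frac{i \sqrt{17068833465}}{1828} \approx 17364.0 + 71.47 i$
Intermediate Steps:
$t{\left(q \right)} = 49$
$b = -5108$ ($b = 433 - 5541 = -5108$)
$a = - \frac{49}{7312}$ ($a = \frac{49}{-7312} = 49 \left(- \frac{1}{7312}\right) = - \frac{49}{7312} \approx -0.0067013$)
$\sqrt{b + a} - \left(o - 6414\right) = \sqrt{-5108 - \frac{49}{7312}} - \left(-10950 - 6414\right) = \sqrt{- \frac{37349745}{7312}} - -17364 = \frac{i \sqrt{17068833465}}{1828} + 17364 = 17364 + \frac{i \sqrt{17068833465}}{1828}$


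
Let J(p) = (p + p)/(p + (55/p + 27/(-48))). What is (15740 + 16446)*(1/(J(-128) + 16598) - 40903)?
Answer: -180415246397751211/137041173 ≈ -1.3165e+9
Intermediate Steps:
J(p) = 2*p/(-9/16 + p + 55/p) (J(p) = (2*p)/(p + (55/p + 27*(-1/48))) = (2*p)/(p + (55/p - 9/16)) = (2*p)/(p + (-9/16 + 55/p)) = (2*p)/(-9/16 + p + 55/p) = 2*p/(-9/16 + p + 55/p))
(15740 + 16446)*(1/(J(-128) + 16598) - 40903) = (15740 + 16446)*(1/(32*(-128)²/(880 - 9*(-128) + 16*(-128)²) + 16598) - 40903) = 32186*(1/(32*16384/(880 + 1152 + 16*16384) + 16598) - 40903) = 32186*(1/(32*16384/(880 + 1152 + 262144) + 16598) - 40903) = 32186*(1/(32*16384/264176 + 16598) - 40903) = 32186*(1/(32*16384*(1/264176) + 16598) - 40903) = 32186*(1/(32768/16511 + 16598) - 40903) = 32186*(1/(274082346/16511) - 40903) = 32186*(16511/274082346 - 40903) = 32186*(-11210790181927/274082346) = -180415246397751211/137041173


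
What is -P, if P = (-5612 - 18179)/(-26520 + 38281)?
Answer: 23791/11761 ≈ 2.0229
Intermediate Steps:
P = -23791/11761 ≈ -2.0229
-P = -1*(-23791/11761) = 23791/11761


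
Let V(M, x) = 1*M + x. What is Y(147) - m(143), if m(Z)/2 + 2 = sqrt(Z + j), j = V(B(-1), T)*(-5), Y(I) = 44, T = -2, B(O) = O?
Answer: 48 - 2*sqrt(158) ≈ 22.860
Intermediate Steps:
V(M, x) = M + x
j = 15 (j = (-1 - 2)*(-5) = -3*(-5) = 15)
m(Z) = -4 + 2*sqrt(15 + Z) (m(Z) = -4 + 2*sqrt(Z + 15) = -4 + 2*sqrt(15 + Z))
Y(147) - m(143) = 44 - (-4 + 2*sqrt(15 + 143)) = 44 - (-4 + 2*sqrt(158)) = 44 + (4 - 2*sqrt(158)) = 48 - 2*sqrt(158)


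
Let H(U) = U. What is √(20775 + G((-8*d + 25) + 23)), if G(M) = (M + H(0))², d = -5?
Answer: 19*√79 ≈ 168.88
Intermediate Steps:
G(M) = M² (G(M) = (M + 0)² = M²)
√(20775 + G((-8*d + 25) + 23)) = √(20775 + ((-8*(-5) + 25) + 23)²) = √(20775 + ((40 + 25) + 23)²) = √(20775 + (65 + 23)²) = √(20775 + 88²) = √(20775 + 7744) = √28519 = 19*√79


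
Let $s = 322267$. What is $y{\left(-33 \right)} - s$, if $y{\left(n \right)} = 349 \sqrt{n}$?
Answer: $-322267 + 349 i \sqrt{33} \approx -3.2227 \cdot 10^{5} + 2004.9 i$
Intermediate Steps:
$y{\left(-33 \right)} - s = 349 \sqrt{-33} - 322267 = 349 i \sqrt{33} - 322267 = -322267 + 349 i \sqrt{33}$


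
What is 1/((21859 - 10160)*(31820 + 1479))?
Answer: 1/389565001 ≈ 2.5670e-9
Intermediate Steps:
1/((21859 - 10160)*(31820 + 1479)) = 1/(11699*33299) = 1/389565001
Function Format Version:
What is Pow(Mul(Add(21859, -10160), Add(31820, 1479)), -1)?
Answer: Rational(1, 389565001) ≈ 2.5670e-9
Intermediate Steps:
Pow(Mul(Add(21859, -10160), Add(31820, 1479)), -1) = Pow(Mul(11699, 33299), -1) = Pow(389565001, -1) = Rational(1, 389565001)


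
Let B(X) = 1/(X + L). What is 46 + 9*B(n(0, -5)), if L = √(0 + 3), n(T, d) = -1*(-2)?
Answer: 64 - 9*√3 ≈ 48.412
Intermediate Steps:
n(T, d) = 2
L = √3 ≈ 1.7320
B(X) = 1/(X + √3)
46 + 9*B(n(0, -5)) = 46 + 9/(2 + √3)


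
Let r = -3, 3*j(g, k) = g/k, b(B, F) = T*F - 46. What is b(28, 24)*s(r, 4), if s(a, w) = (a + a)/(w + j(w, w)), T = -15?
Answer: 7308/13 ≈ 562.15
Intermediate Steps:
b(B, F) = -46 - 15*F (b(B, F) = -15*F - 46 = -46 - 15*F)
j(g, k) = g/(3*k) (j(g, k) = (g/k)/3 = g/(3*k))
s(a, w) = 2*a/(⅓ + w) (s(a, w) = (a + a)/(w + w/(3*w)) = (2*a)/(w + ⅓) = (2*a)/(⅓ + w) = 2*a/(⅓ + w))
b(28, 24)*s(r, 4) = (-46 - 15*24)*(6*(-3)/(1 + 3*4)) = (-46 - 360)*(6*(-3)/(1 + 12)) = -2436*(-3)/13 = -406*(-18/13) = 7308/13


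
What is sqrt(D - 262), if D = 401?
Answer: sqrt(139) ≈ 11.790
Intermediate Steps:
sqrt(D - 262) = sqrt(401 - 262) = sqrt(139)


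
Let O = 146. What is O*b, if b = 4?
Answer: 584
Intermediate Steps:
O*b = 146*4 = 584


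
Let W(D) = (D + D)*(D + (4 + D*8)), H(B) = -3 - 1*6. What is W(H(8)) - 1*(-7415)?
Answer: 8801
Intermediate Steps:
H(B) = -9 (H(B) = -3 - 6 = -9)
W(D) = 2*D*(4 + 9*D) (W(D) = (2*D)*(D + (4 + 8*D)) = (2*D)*(4 + 9*D) = 2*D*(4 + 9*D))
W(H(8)) - 1*(-7415) = 2*(-9)*(4 + 9*(-9)) - 1*(-7415) = 2*(-9)*(4 - 81) + 7415 = 2*(-9)*(-77) + 7415 = 1386 + 7415 = 8801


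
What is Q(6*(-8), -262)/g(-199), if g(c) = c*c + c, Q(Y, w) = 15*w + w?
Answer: -2096/19701 ≈ -0.10639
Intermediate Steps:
Q(Y, w) = 16*w
g(c) = c + c² (g(c) = c² + c = c + c²)
Q(6*(-8), -262)/g(-199) = (16*(-262))/((-199*(1 - 199))) = -4192/((-199*(-198))) = -4192/39402 = -4192*1/39402 = -2096/19701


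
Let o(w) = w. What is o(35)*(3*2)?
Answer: 210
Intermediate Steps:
o(35)*(3*2) = 35*(3*2) = 35*6 = 210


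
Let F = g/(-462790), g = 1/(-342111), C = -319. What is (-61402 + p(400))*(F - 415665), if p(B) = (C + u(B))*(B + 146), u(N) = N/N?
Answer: 1546741587048341133047/15832554969 ≈ 9.7694e+10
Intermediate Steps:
u(N) = 1
g = -1/342111 ≈ -2.9230e-6
p(B) = -46428 - 318*B (p(B) = (-319 + 1)*(B + 146) = -318*(146 + B) = -46428 - 318*B)
F = 1/158325549690 (F = -1/342111/(-462790) = -1/342111*(-1/462790) = 1/158325549690 ≈ 6.3161e-12)
(-61402 + p(400))*(F - 415665) = (-61402 + (-46428 - 318*400))*(1/158325549690 - 415665) = (-61402 + (-46428 - 127200))*(-65810389611893849/158325549690) = (-61402 - 173628)*(-65810389611893849/158325549690) = -235030*(-65810389611893849/158325549690) = 1546741587048341133047/15832554969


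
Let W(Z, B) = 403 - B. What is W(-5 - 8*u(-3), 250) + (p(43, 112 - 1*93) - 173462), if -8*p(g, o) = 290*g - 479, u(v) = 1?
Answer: -1398463/8 ≈ -1.7481e+5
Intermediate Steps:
p(g, o) = 479/8 - 145*g/4 (p(g, o) = -(290*g - 479)/8 = -(-479 + 290*g)/8 = 479/8 - 145*g/4)
W(-5 - 8*u(-3), 250) + (p(43, 112 - 1*93) - 173462) = (403 - 1*250) + ((479/8 - 145/4*43) - 173462) = (403 - 250) + ((479/8 - 6235/4) - 173462) = 153 + (-11991/8 - 173462) = 153 - 1399687/8 = -1398463/8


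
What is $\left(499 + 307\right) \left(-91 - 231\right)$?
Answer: $-259532$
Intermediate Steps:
$\left(499 + 307\right) \left(-91 - 231\right) = 806 \left(-91 - 231\right) = 806 \left(-322\right) = -259532$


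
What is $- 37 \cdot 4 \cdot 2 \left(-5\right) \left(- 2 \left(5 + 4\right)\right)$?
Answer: $-26640$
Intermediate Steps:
$- 37 \cdot 4 \cdot 2 \left(-5\right) \left(- 2 \left(5 + 4\right)\right) = - 37 \cdot 8 \left(-5\right) \left(\left(-2\right) 9\right) = \left(-37\right) \left(-40\right) \left(-18\right) = 1480 \left(-18\right) = -26640$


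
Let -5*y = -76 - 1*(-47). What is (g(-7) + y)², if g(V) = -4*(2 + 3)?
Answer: 5041/25 ≈ 201.64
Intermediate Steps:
g(V) = -20 (g(V) = -4*5 = -20)
y = 29/5 (y = -(-76 - 1*(-47))/5 = -(-76 + 47)/5 = -⅕*(-29) = 29/5 ≈ 5.8000)
(g(-7) + y)² = (-20 + 29/5)² = (-71/5)² = 5041/25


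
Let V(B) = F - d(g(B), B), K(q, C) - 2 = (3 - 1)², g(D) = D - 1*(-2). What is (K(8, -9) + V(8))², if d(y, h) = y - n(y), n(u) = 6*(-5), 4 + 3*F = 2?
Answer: 10816/9 ≈ 1201.8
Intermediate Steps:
F = -⅔ (F = -4/3 + (⅓)*2 = -4/3 + ⅔ = -⅔ ≈ -0.66667)
g(D) = 2 + D (g(D) = D + 2 = 2 + D)
n(u) = -30
K(q, C) = 6 (K(q, C) = 2 + (3 - 1)² = 2 + 2² = 2 + 4 = 6)
d(y, h) = 30 + y (d(y, h) = y - 1*(-30) = y + 30 = 30 + y)
V(B) = -98/3 - B (V(B) = -⅔ - (30 + (2 + B)) = -⅔ - (32 + B) = -⅔ + (-32 - B) = -98/3 - B)
(K(8, -9) + V(8))² = (6 + (-98/3 - 1*8))² = (6 + (-98/3 - 8))² = (6 - 122/3)² = (-104/3)² = 10816/9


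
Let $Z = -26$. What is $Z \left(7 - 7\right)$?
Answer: $0$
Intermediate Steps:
$Z \left(7 - 7\right) = - 26 \left(7 - 7\right) = \left(-26\right) 0 = 0$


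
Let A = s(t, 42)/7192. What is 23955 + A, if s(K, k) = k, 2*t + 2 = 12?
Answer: 86142201/3596 ≈ 23955.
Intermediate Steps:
t = 5 (t = -1 + (½)*12 = -1 + 6 = 5)
A = 21/3596 (A = 42/7192 = 42*(1/7192) = 21/3596 ≈ 0.0058398)
23955 + A = 23955 + 21/3596 = 86142201/3596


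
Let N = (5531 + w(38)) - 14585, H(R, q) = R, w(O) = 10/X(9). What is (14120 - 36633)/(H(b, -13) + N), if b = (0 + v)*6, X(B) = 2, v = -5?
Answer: 22513/9079 ≈ 2.4797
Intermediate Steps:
b = -30 (b = (0 - 5)*6 = -5*6 = -30)
w(O) = 5 (w(O) = 10/2 = 10*(½) = 5)
N = -9049 (N = (5531 + 5) - 14585 = 5536 - 14585 = -9049)
(14120 - 36633)/(H(b, -13) + N) = (14120 - 36633)/(-30 - 9049) = -22513/(-9079) = -22513*(-1/9079) = 22513/9079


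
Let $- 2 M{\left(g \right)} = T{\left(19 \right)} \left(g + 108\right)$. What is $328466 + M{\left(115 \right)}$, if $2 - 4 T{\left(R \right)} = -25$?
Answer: $\frac{2621707}{8} \approx 3.2771 \cdot 10^{5}$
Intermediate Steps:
$T{\left(R \right)} = \frac{27}{4}$ ($T{\left(R \right)} = \frac{1}{2} - - \frac{25}{4} = \frac{1}{2} + \frac{25}{4} = \frac{27}{4}$)
$M{\left(g \right)} = - \frac{729}{2} - \frac{27 g}{8}$ ($M{\left(g \right)} = - \frac{\frac{27}{4} \left(g + 108\right)}{2} = - \frac{\frac{27}{4} \left(108 + g\right)}{2} = - \frac{729 + \frac{27 g}{4}}{2} = - \frac{729}{2} - \frac{27 g}{8}$)
$328466 + M{\left(115 \right)} = 328466 - \frac{6021}{8} = \frac{2621707}{8}$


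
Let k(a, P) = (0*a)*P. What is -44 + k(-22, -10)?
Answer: -44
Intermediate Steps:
k(a, P) = 0 (k(a, P) = 0*P = 0)
-44 + k(-22, -10) = -44 + 0 = -44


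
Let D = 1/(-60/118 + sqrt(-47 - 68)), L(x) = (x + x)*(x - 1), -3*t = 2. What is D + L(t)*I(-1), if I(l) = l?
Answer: -1608046/722187 - 3481*I*sqrt(115)/401215 ≈ -2.2266 - 0.093041*I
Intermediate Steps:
t = -2/3 (t = -1/3*2 = -2/3 ≈ -0.66667)
L(x) = 2*x*(-1 + x) (L(x) = (2*x)*(-1 + x) = 2*x*(-1 + x))
D = 1/(-30/59 + I*sqrt(115)) (D = 1/(-60*1/118 + sqrt(-115)) = 1/(-30/59 + I*sqrt(115)) ≈ -0.0044116 - 0.093041*I)
D + L(t)*I(-1) = (-354/80243 - 3481*I*sqrt(115)/401215) + (2*(-2/3)*(-1 - 2/3))*(-1) = (-354/80243 - 3481*I*sqrt(115)/401215) + (2*(-2/3)*(-5/3))*(-1) = (-354/80243 - 3481*I*sqrt(115)/401215) + (20/9)*(-1) = (-354/80243 - 3481*I*sqrt(115)/401215) - 20/9 = -1608046/722187 - 3481*I*sqrt(115)/401215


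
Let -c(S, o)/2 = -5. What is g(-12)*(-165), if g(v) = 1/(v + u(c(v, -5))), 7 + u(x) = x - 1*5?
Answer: 165/14 ≈ 11.786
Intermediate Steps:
c(S, o) = 10 (c(S, o) = -2*(-5) = 10)
u(x) = -12 + x (u(x) = -7 + (x - 1*5) = -7 + (x - 5) = -7 + (-5 + x) = -12 + x)
g(v) = 1/(-2 + v) (g(v) = 1/(v + (-12 + 10)) = 1/(v - 2) = 1/(-2 + v))
g(-12)*(-165) = -165/(-2 - 12) = -165/(-14) = -1/14*(-165) = 165/14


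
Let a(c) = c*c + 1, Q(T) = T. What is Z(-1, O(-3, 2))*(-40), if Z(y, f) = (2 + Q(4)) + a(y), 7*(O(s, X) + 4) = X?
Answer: -320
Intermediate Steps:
O(s, X) = -4 + X/7
a(c) = 1 + c**2 (a(c) = c**2 + 1 = 1 + c**2)
Z(y, f) = 7 + y**2 (Z(y, f) = (2 + 4) + (1 + y**2) = 6 + (1 + y**2) = 7 + y**2)
Z(-1, O(-3, 2))*(-40) = (7 + (-1)**2)*(-40) = (7 + 1)*(-40) = 8*(-40) = -320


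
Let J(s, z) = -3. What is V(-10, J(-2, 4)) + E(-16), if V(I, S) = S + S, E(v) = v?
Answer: -22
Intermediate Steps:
V(I, S) = 2*S
V(-10, J(-2, 4)) + E(-16) = 2*(-3) - 16 = -6 - 16 = -22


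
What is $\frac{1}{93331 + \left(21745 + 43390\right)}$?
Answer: $\frac{1}{158466} \approx 6.3105 \cdot 10^{-6}$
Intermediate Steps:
$\frac{1}{93331 + \left(21745 + 43390\right)} = \frac{1}{93331 + 65135} = \frac{1}{158466}$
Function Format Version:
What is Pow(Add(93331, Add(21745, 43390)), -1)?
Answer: Rational(1, 158466) ≈ 6.3105e-6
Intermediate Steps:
Pow(Add(93331, Add(21745, 43390)), -1) = Pow(Add(93331, 65135), -1) = Pow(158466, -1) = Rational(1, 158466)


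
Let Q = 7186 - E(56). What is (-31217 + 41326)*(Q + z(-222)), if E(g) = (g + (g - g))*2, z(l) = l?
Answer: 69266868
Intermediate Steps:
E(g) = 2*g (E(g) = (g + 0)*2 = g*2 = 2*g)
Q = 7074 (Q = 7186 - 2*56 = 7186 - 1*112 = 7186 - 112 = 7074)
(-31217 + 41326)*(Q + z(-222)) = (-31217 + 41326)*(7074 - 222) = 10109*6852 = 69266868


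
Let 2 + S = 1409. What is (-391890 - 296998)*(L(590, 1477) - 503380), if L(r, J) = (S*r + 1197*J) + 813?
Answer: -1443586848416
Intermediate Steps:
S = 1407 (S = -2 + 1409 = 1407)
L(r, J) = 813 + 1197*J + 1407*r (L(r, J) = (1407*r + 1197*J) + 813 = (1197*J + 1407*r) + 813 = 813 + 1197*J + 1407*r)
(-391890 - 296998)*(L(590, 1477) - 503380) = (-391890 - 296998)*((813 + 1197*1477 + 1407*590) - 503380) = -688888*((813 + 1767969 + 830130) - 503380) = -688888*(2598912 - 503380) = -688888*2095532 = -1443586848416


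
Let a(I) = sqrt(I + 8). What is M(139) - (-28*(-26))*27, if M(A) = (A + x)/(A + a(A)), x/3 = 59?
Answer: -188420110/9587 - 1106*sqrt(3)/9587 ≈ -19654.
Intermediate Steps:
x = 177 (x = 3*59 = 177)
a(I) = sqrt(8 + I)
M(A) = (177 + A)/(A + sqrt(8 + A)) (M(A) = (A + 177)/(A + sqrt(8 + A)) = (177 + A)/(A + sqrt(8 + A)))
M(139) - (-28*(-26))*27 = (177 + 139)/(139 + sqrt(8 + 139)) - (-28*(-26))*27 = 316/(139 + sqrt(147)) - 728*27 = 316/(139 + 7*sqrt(3)) - 1*19656 = 316/(139 + 7*sqrt(3)) - 19656 = -19656 + 316/(139 + 7*sqrt(3))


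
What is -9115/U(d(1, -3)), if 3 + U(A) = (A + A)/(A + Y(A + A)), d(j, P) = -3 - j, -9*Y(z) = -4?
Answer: 36460/3 ≈ 12153.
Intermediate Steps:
Y(z) = 4/9 (Y(z) = -⅑*(-4) = 4/9)
U(A) = -3 + 2*A/(4/9 + A) (U(A) = -3 + (A + A)/(A + 4/9) = -3 + (2*A)/(4/9 + A) = -3 + 2*A/(4/9 + A))
-9115/U(d(1, -3)) = -9115*(4 + 9*(-3 - 1*1))/(3*(-4 - 3*(-3 - 1*1))) = -9115*(4 + 9*(-3 - 1))/(3*(-4 - 3*(-3 - 1))) = -9115*(4 + 9*(-4))/(3*(-4 - 3*(-4))) = -9115*(4 - 36)/(3*(-4 + 12)) = -9115/(3*8/(-32)) = -9115/(3*(-1/32)*8) = -9115/(-¾) = -9115*(-4/3) = 36460/3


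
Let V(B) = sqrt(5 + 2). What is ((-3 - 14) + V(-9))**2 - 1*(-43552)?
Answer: 43848 - 34*sqrt(7) ≈ 43758.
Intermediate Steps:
V(B) = sqrt(7)
((-3 - 14) + V(-9))**2 - 1*(-43552) = ((-3 - 14) + sqrt(7))**2 - 1*(-43552) = (-17 + sqrt(7))**2 + 43552 = 43552 + (-17 + sqrt(7))**2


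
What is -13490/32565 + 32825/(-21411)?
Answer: -6962977/3575637 ≈ -1.9473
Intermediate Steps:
-13490/32565 + 32825/(-21411) = -13490*1/32565 + 32825*(-1/21411) = -2698/6513 - 2525/1647 = -6962977/3575637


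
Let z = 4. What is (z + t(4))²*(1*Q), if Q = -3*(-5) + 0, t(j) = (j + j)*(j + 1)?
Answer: 29040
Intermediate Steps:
t(j) = 2*j*(1 + j) (t(j) = (2*j)*(1 + j) = 2*j*(1 + j))
Q = 15 (Q = 15 + 0 = 15)
(z + t(4))²*(1*Q) = (4 + 2*4*(1 + 4))²*(1*15) = (4 + 2*4*5)²*15 = (4 + 40)²*15 = 44²*15 = 1936*15 = 29040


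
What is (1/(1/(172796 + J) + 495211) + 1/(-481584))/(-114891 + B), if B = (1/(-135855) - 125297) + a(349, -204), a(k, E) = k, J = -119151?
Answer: 86209009215/361854963979673761645172 ≈ 2.3824e-13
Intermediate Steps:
B = -16974810541/135855 (B = (1/(-135855) - 125297) + 349 = (-1/135855 - 125297) + 349 = -17022223936/135855 + 349 = -16974810541/135855 ≈ -1.2495e+5)
(1/(1/(172796 + J) + 495211) + 1/(-481584))/(-114891 + B) = (1/(1/(172796 - 119151) + 495211) + 1/(-481584))/(-114891 - 16974810541/135855) = (1/(1/53645 + 495211) - 1/481584)/(-32583327346/135855) = (1/(1/53645 + 495211) - 1/481584)*(-135855/32583327346) = (1/(26565594096/53645) - 1/481584)*(-135855/32583327346) = (53645/26565594096 - 1/481584)*(-135855/32583327346) = -1903699/33316575695646*(-135855/32583327346) = 86209009215/361854963979673761645172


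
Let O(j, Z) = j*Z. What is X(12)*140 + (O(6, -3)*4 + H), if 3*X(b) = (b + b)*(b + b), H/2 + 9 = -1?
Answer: 26788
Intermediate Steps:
H = -20 (H = -18 + 2*(-1) = -18 - 2 = -20)
X(b) = 4*b**2/3 (X(b) = ((b + b)*(b + b))/3 = ((2*b)*(2*b))/3 = (4*b**2)/3 = 4*b**2/3)
O(j, Z) = Z*j
X(12)*140 + (O(6, -3)*4 + H) = ((4/3)*12**2)*140 + (-3*6*4 - 20) = ((4/3)*144)*140 + (-18*4 - 20) = 192*140 + (-72 - 20) = 26880 - 92 = 26788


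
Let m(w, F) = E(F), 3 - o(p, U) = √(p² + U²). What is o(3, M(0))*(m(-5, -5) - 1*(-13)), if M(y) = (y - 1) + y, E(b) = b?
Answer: 24 - 8*√10 ≈ -1.2982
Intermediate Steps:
M(y) = -1 + 2*y (M(y) = (-1 + y) + y = -1 + 2*y)
o(p, U) = 3 - √(U² + p²) (o(p, U) = 3 - √(p² + U²) = 3 - √(U² + p²))
m(w, F) = F
o(3, M(0))*(m(-5, -5) - 1*(-13)) = (3 - √((-1 + 2*0)² + 3²))*(-5 - 1*(-13)) = (3 - √((-1 + 0)² + 9))*(-5 + 13) = (3 - √((-1)² + 9))*8 = (3 - √(1 + 9))*8 = (3 - √10)*8 = 24 - 8*√10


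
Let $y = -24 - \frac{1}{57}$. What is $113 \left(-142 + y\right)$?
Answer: $- \frac{1069319}{57} \approx -18760.0$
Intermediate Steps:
$y = - \frac{1369}{57}$ ($y = -24 - \frac{1}{57} = - \frac{1369}{57} \approx -24.018$)
$113 \left(-142 + y\right) = 113 \left(-142 - \frac{1369}{57}\right) = 113 \left(- \frac{9463}{57}\right) = - \frac{1069319}{57}$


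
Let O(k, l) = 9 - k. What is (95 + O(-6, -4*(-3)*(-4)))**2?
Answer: 12100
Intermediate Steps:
(95 + O(-6, -4*(-3)*(-4)))**2 = (95 + (9 - 1*(-6)))**2 = (95 + (9 + 6))**2 = (95 + 15)**2 = 110**2 = 12100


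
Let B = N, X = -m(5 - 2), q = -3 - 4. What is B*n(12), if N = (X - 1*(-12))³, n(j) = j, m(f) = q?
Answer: 82308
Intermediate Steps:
q = -7
m(f) = -7
X = 7 (X = -1*(-7) = 7)
N = 6859 (N = (7 - 1*(-12))³ = (7 + 12)³ = 19³ = 6859)
B = 6859
B*n(12) = 6859*12 = 82308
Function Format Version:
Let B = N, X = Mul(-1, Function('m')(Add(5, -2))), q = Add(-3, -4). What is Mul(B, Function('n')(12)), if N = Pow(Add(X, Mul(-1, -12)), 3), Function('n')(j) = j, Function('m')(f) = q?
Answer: 82308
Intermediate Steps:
q = -7
Function('m')(f) = -7
X = 7 (X = Mul(-1, -7) = 7)
N = 6859 (N = Pow(Add(7, Mul(-1, -12)), 3) = Pow(Add(7, 12), 3) = Pow(19, 3) = 6859)
B = 6859
Mul(B, Function('n')(12)) = Mul(6859, 12) = 82308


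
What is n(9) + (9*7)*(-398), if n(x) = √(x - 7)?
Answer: -25074 + √2 ≈ -25073.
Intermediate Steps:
n(x) = √(-7 + x)
n(9) + (9*7)*(-398) = √(-7 + 9) + (9*7)*(-398) = √2 + 63*(-398) = √2 - 25074 = -25074 + √2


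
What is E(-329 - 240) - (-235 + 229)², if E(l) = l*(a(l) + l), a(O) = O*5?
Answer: 1942530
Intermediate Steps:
a(O) = 5*O
E(l) = 6*l² (E(l) = l*(5*l + l) = l*(6*l) = 6*l²)
E(-329 - 240) - (-235 + 229)² = 6*(-329 - 240)² - (-235 + 229)² = 6*(-569)² - 1*(-6)² = 6*323761 - 1*36 = 1942566 - 36 = 1942530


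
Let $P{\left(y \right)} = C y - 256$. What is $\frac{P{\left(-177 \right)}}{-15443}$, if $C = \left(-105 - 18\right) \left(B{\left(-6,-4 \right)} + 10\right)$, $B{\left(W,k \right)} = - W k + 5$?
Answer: $\frac{196195}{15443} \approx 12.704$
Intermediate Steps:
$B{\left(W,k \right)} = 5 - W k$ ($B{\left(W,k \right)} = - W k + 5 = 5 - W k$)
$C = 1107$ ($C = \left(-105 - 18\right) \left(\left(5 - \left(-6\right) \left(-4\right)\right) + 10\right) = - 123 \left(\left(5 - 24\right) + 10\right) = - 123 \left(-19 + 10\right) = \left(-123\right) \left(-9\right) = 1107$)
$P{\left(y \right)} = -256 + 1107 y$ ($P{\left(y \right)} = 1107 y - 256 = -256 + 1107 y$)
$\frac{P{\left(-177 \right)}}{-15443} = \frac{-256 + 1107 \left(-177\right)}{-15443} = \left(-256 - 195939\right) \left(- \frac{1}{15443}\right) = \left(-196195\right) \left(- \frac{1}{15443}\right) = \frac{196195}{15443}$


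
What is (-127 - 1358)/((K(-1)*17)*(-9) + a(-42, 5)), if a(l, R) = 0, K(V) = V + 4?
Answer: 55/17 ≈ 3.2353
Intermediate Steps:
K(V) = 4 + V
(-127 - 1358)/((K(-1)*17)*(-9) + a(-42, 5)) = (-127 - 1358)/(((4 - 1)*17)*(-9) + 0) = -1485/((3*17)*(-9) + 0) = -1485/(51*(-9) + 0) = -1485/(-459 + 0) = -1485/(-459) = -1485*(-1/459) = 55/17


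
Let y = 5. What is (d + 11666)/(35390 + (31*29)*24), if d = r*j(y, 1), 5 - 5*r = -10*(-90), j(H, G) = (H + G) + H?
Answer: 9697/56966 ≈ 0.17022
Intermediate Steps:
j(H, G) = G + 2*H (j(H, G) = (G + H) + H = G + 2*H)
r = -179 (r = 1 - (-2)*(-90) = 1 - ⅕*900 = 1 - 180 = -179)
d = -1969 (d = -179*(1 + 2*5) = -179*(1 + 10) = -179*11 = -1969)
(d + 11666)/(35390 + (31*29)*24) = (-1969 + 11666)/(35390 + (31*29)*24) = 9697/(35390 + 899*24) = 9697/(35390 + 21576) = 9697/56966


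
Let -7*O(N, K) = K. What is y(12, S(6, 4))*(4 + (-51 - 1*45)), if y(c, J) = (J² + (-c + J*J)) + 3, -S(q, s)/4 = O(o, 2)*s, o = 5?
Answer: -147844/49 ≈ -3017.2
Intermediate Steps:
O(N, K) = -K/7
S(q, s) = 8*s/7 (S(q, s) = -4*(-⅐*2)*s = -(-8)*s/7 = 8*s/7)
y(c, J) = 3 - c + 2*J² (y(c, J) = (J² + (-c + J²)) + 3 = (J² + (J² - c)) + 3 = (-c + 2*J²) + 3 = 3 - c + 2*J²)
y(12, S(6, 4))*(4 + (-51 - 1*45)) = (3 - 1*12 + 2*((8/7)*4)²)*(4 + (-51 - 1*45)) = (3 - 12 + 2*(32/7)²)*(4 + (-51 - 45)) = (3 - 12 + 2*(1024/49))*(4 - 96) = (3 - 12 + 2048/49)*(-92) = (1607/49)*(-92) = -147844/49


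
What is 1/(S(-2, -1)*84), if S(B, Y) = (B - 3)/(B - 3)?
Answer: 1/84 ≈ 0.011905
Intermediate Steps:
S(B, Y) = 1 (S(B, Y) = (-3 + B)/(-3 + B) = 1)
1/(S(-2, -1)*84) = 1/(1*84) = 1/84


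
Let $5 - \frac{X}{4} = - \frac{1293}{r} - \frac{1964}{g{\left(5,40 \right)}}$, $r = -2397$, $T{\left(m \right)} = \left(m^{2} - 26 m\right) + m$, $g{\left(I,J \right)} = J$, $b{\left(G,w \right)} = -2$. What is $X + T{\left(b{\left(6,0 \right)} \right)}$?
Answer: $\frac{1071628}{3995} \approx 268.24$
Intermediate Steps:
$T{\left(m \right)} = m^{2} - 25 m$
$X = \frac{855898}{3995}$ ($X = 20 - 4 \left(- \frac{1293}{-2397} - \frac{1964}{40}\right) = 20 - 4 \left(\left(-1293\right) \left(- \frac{1}{2397}\right) - \frac{491}{10}\right) = 20 - 4 \left(\frac{431}{799} - \frac{491}{10}\right) = 20 - - \frac{775998}{3995} = 20 + \frac{775998}{3995} = \frac{855898}{3995} \approx 214.24$)
$X + T{\left(b{\left(6,0 \right)} \right)} = \frac{855898}{3995} - 2 \left(-25 - 2\right) = \frac{855898}{3995} - -54 = \frac{855898}{3995} + 54 = \frac{1071628}{3995}$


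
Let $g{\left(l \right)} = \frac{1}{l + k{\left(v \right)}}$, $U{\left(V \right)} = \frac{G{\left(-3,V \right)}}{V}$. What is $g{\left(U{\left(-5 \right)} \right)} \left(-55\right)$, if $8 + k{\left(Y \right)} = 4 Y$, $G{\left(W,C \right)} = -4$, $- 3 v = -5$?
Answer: $\frac{825}{8} \approx 103.13$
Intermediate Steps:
$v = \frac{5}{3}$ ($v = \left(- \frac{1}{3}\right) \left(-5\right) = \frac{5}{3} \approx 1.6667$)
$k{\left(Y \right)} = -8 + 4 Y$
$U{\left(V \right)} = - \frac{4}{V}$
$g{\left(l \right)} = \frac{1}{- \frac{4}{3} + l}$ ($g{\left(l \right)} = \frac{1}{l + \left(-8 + 4 \cdot \frac{5}{3}\right)} = \frac{1}{l + \left(-8 + \frac{20}{3}\right)} = \frac{1}{l - \frac{4}{3}} = \frac{1}{- \frac{4}{3} + l}$)
$g{\left(U{\left(-5 \right)} \right)} \left(-55\right) = \frac{3}{-4 + 3 \left(- \frac{4}{-5}\right)} \left(-55\right) = \frac{3}{-4 + 3 \left(\left(-4\right) \left(- \frac{1}{5}\right)\right)} \left(-55\right) = \frac{3}{-4 + 3 \cdot \frac{4}{5}} \left(-55\right) = \frac{3}{-4 + \frac{12}{5}} \left(-55\right) = \frac{3}{- \frac{8}{5}} \left(-55\right) = 3 \left(- \frac{5}{8}\right) \left(-55\right) = \left(- \frac{15}{8}\right) \left(-55\right) = \frac{825}{8}$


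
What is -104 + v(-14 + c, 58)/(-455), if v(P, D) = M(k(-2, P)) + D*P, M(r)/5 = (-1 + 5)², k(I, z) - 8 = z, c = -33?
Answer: -6382/65 ≈ -98.185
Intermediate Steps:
k(I, z) = 8 + z
M(r) = 80 (M(r) = 5*(-1 + 5)² = 5*4² = 5*16 = 80)
v(P, D) = 80 + D*P
-104 + v(-14 + c, 58)/(-455) = -104 + (80 + 58*(-14 - 33))/(-455) = -104 + (80 + 58*(-47))*(-1/455) = -104 + (80 - 2726)*(-1/455) = -104 - 2646*(-1/455) = -104 + 378/65 = -6382/65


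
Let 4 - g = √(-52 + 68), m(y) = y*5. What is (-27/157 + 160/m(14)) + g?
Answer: 2323/1099 ≈ 2.1137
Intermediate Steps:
m(y) = 5*y
g = 0 (g = 4 - √(-52 + 68) = 4 - √16 = 4 - 1*4 = 4 - 4 = 0)
(-27/157 + 160/m(14)) + g = (-27/157 + 160/((5*14))) + 0 = (-27*1/157 + 160/70) + 0 = (-27/157 + 160*(1/70)) + 0 = (-27/157 + 16/7) + 0 = 2323/1099 + 0 = 2323/1099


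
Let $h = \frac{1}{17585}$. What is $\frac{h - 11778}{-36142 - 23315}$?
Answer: $\frac{207116129}{1045551345} \approx 0.19809$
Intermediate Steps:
$h = \frac{1}{17585} \approx 5.6867 \cdot 10^{-5}$
$\frac{h - 11778}{-36142 - 23315} = \frac{\frac{1}{17585} - 11778}{-36142 - 23315} = - \frac{207116129}{17585 \left(-59457\right)} = \left(- \frac{207116129}{17585}\right) \left(- \frac{1}{59457}\right) = \frac{207116129}{1045551345}$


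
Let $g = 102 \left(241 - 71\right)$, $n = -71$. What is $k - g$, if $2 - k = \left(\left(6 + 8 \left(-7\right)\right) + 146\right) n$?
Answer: $-10522$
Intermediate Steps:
$k = 6818$ ($k = 2 - \left(\left(6 + 8 \left(-7\right)\right) + 146\right) \left(-71\right) = 2 - \left(\left(6 - 56\right) + 146\right) \left(-71\right) = 2 - \left(-50 + 146\right) \left(-71\right) = 2 - 96 \left(-71\right) = 2 - -6816 = 2 + 6816 = 6818$)
$g = 17340$ ($g = 102 \cdot 170 = 17340$)
$k - g = 6818 - 17340 = -10522$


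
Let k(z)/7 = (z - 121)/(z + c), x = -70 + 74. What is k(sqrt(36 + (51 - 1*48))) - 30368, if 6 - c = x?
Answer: -151559/5 - 123*sqrt(39)/5 ≈ -30465.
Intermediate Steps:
x = 4
c = 2 (c = 6 - 1*4 = 6 - 4 = 2)
k(z) = 7*(-121 + z)/(2 + z) (k(z) = 7*((z - 121)/(z + 2)) = 7*((-121 + z)/(2 + z)) = 7*(-121 + z)/(2 + z))
k(sqrt(36 + (51 - 1*48))) - 30368 = 7*(-121 + sqrt(36 + (51 - 1*48)))/(2 + sqrt(36 + (51 - 1*48))) - 30368 = 7*(-121 + sqrt(36 + (51 - 48)))/(2 + sqrt(36 + (51 - 48))) - 30368 = 7*(-121 + sqrt(36 + 3))/(2 + sqrt(36 + 3)) - 30368 = 7*(-121 + sqrt(39))/(2 + sqrt(39)) - 30368 = -30368 + 7*(-121 + sqrt(39))/(2 + sqrt(39))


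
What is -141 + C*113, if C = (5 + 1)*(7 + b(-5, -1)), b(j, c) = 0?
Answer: 4605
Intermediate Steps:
C = 42 (C = (5 + 1)*(7 + 0) = 6*7 = 42)
-141 + C*113 = -141 + 42*113 = -141 + 4746 = 4605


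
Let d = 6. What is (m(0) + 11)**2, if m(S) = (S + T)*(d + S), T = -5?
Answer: 361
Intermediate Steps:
m(S) = (-5 + S)*(6 + S) (m(S) = (S - 5)*(6 + S) = (-5 + S)*(6 + S))
(m(0) + 11)**2 = ((-30 + 0 + 0**2) + 11)**2 = ((-30 + 0 + 0) + 11)**2 = (-30 + 11)**2 = (-19)**2 = 361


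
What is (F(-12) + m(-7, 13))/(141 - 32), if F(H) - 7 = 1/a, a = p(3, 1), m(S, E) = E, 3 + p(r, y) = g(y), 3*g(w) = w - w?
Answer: 59/327 ≈ 0.18043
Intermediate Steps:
g(w) = 0 (g(w) = (w - w)/3 = (1/3)*0 = 0)
p(r, y) = -3 (p(r, y) = -3 + 0 = -3)
a = -3
F(H) = 20/3 (F(H) = 7 + 1/(-3) = 7 - 1/3 = 20/3)
(F(-12) + m(-7, 13))/(141 - 32) = (20/3 + 13)/(141 - 32) = (59/3)/109 = (59/3)*(1/109) = 59/327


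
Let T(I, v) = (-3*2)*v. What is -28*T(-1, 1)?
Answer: 168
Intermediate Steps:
T(I, v) = -6*v
-28*T(-1, 1) = -28*(-6*1) = -28*(-6) = -14*(-12) = 168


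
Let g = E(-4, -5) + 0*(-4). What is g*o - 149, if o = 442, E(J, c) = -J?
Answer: 1619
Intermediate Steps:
g = 4 (g = -1*(-4) + 0*(-4) = 4 + 0 = 4)
g*o - 149 = 4*442 - 149 = 1768 - 149 = 1619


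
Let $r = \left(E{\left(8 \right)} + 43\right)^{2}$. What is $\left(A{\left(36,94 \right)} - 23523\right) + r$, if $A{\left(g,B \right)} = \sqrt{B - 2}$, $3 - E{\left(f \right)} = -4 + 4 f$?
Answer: $-23199 + 2 \sqrt{23} \approx -23189.0$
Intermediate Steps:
$E{\left(f \right)} = 7 - 4 f$ ($E{\left(f \right)} = 3 - \left(-4 + 4 f\right) = 7 - 4 f$)
$A{\left(g,B \right)} = \sqrt{-2 + B}$
$r = 324$ ($r = \left(\left(7 - 32\right) + 43\right)^{2} = \left(-25 + 43\right)^{2} = 18^{2} = 324$)
$\left(A{\left(36,94 \right)} - 23523\right) + r = \left(\sqrt{-2 + 94} - 23523\right) + 324 = \left(\sqrt{92} - 23523\right) + 324 = \left(2 \sqrt{23} - 23523\right) + 324 = \left(-23523 + 2 \sqrt{23}\right) + 324 = -23199 + 2 \sqrt{23}$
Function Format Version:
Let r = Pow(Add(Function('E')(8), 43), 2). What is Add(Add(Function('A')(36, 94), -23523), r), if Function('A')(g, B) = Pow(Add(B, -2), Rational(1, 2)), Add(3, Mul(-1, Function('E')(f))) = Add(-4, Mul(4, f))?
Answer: Add(-23199, Mul(2, Pow(23, Rational(1, 2)))) ≈ -23189.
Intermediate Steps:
Function('E')(f) = Add(7, Mul(-4, f)) (Function('E')(f) = Add(3, Mul(-1, Add(-4, Mul(4, f)))) = Add(3, Add(4, Mul(-4, f))) = Add(7, Mul(-4, f)))
Function('A')(g, B) = Pow(Add(-2, B), Rational(1, 2))
r = 324 (r = Pow(Add(Add(7, Mul(-4, 8)), 43), 2) = Pow(Add(Add(7, -32), 43), 2) = Pow(Add(-25, 43), 2) = Pow(18, 2) = 324)
Add(Add(Function('A')(36, 94), -23523), r) = Add(Add(Pow(Add(-2, 94), Rational(1, 2)), -23523), 324) = Add(Add(Pow(92, Rational(1, 2)), -23523), 324) = Add(Add(Mul(2, Pow(23, Rational(1, 2))), -23523), 324) = Add(Add(-23523, Mul(2, Pow(23, Rational(1, 2)))), 324) = Add(-23199, Mul(2, Pow(23, Rational(1, 2))))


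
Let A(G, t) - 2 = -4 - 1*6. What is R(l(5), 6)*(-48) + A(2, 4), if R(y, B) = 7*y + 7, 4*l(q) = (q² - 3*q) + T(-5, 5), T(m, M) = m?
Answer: -764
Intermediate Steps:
l(q) = -5/4 - 3*q/4 + q²/4 (l(q) = ((q² - 3*q) - 5)/4 = (-5 + q² - 3*q)/4 = -5/4 - 3*q/4 + q²/4)
R(y, B) = 7 + 7*y
A(G, t) = -8 (A(G, t) = 2 + (-4 - 1*6) = 2 + (-4 - 6) = 2 - 10 = -8)
R(l(5), 6)*(-48) + A(2, 4) = (7 + 7*(-5/4 - ¾*5 + (¼)*5²))*(-48) - 8 = (7 + 7*(-5/4 - 15/4 + (¼)*25))*(-48) - 8 = (7 + 7*(-5/4 - 15/4 + 25/4))*(-48) - 8 = (7 + 7*(5/4))*(-48) - 8 = (7 + 35/4)*(-48) - 8 = (63/4)*(-48) - 8 = -756 - 8 = -764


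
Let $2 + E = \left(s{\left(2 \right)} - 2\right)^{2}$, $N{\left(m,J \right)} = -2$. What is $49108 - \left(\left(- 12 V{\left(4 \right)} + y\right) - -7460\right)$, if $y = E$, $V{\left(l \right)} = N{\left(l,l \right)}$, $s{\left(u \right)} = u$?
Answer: $41626$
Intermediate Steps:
$V{\left(l \right)} = -2$
$E = -2$ ($E = -2 + \left(2 - 2\right)^{2} = -2 + 0^{2} = -2 + 0 = -2$)
$y = -2$
$49108 - \left(\left(- 12 V{\left(4 \right)} + y\right) - -7460\right) = 49108 - \left(\left(\left(-12\right) \left(-2\right) - 2\right) - -7460\right) = 49108 - \left(\left(24 - 2\right) + 7460\right) = 49108 - \left(22 + 7460\right) = 49108 - 7482 = 41626$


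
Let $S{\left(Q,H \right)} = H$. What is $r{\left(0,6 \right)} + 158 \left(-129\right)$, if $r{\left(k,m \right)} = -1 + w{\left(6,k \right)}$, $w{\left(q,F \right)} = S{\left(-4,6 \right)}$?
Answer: $-20377$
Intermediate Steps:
$w{\left(q,F \right)} = 6$
$r{\left(k,m \right)} = 5$ ($r{\left(k,m \right)} = -1 + 6 = 5$)
$r{\left(0,6 \right)} + 158 \left(-129\right) = 5 + 158 \left(-129\right) = 5 - 20382 = -20377$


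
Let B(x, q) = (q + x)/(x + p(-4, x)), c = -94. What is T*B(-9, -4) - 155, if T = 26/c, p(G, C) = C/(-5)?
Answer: -263105/1692 ≈ -155.50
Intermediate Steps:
p(G, C) = -C/5 (p(G, C) = C*(-⅕) = -C/5)
B(x, q) = 5*(q + x)/(4*x) (B(x, q) = (q + x)/(x - x/5) = (q + x)/((4*x/5)) = (q + x)*(5/(4*x)) = 5*(q + x)/(4*x))
T = -13/47 (T = 26/(-94) = 26*(-1/94) = -13/47 ≈ -0.27660)
T*B(-9, -4) - 155 = -65*(-4 - 9)/(188*(-9)) - 155 = -65*(-1)*(-13)/(188*9) - 155 = -13/47*65/36 - 155 = -845/1692 - 155 = -263105/1692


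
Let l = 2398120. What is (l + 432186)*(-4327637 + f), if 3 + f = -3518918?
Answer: -22208160186748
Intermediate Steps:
f = -3518921 (f = -3 - 3518918 = -3518921)
(l + 432186)*(-4327637 + f) = (2398120 + 432186)*(-4327637 - 3518921) = 2830306*(-7846558) = -22208160186748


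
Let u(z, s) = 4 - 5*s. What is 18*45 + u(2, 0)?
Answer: 814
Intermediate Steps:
18*45 + u(2, 0) = 18*45 + (4 - 5*0) = 810 + (4 + 0) = 810 + 4 = 814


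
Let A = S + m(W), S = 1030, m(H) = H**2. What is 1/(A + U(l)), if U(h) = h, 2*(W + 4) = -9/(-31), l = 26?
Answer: 3844/4116385 ≈ 0.00093383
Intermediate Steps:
W = -239/62 (W = -4 + (-9/(-31))/2 = -4 + (-9*(-1/31))/2 = -4 + (1/2)*(9/31) = -4 + 9/62 = -239/62 ≈ -3.8548)
A = 4016441/3844 (A = 1030 + (-239/62)**2 = 1030 + 57121/3844 = 4016441/3844 ≈ 1044.9)
1/(A + U(l)) = 1/(4016441/3844 + 26) = 1/(4116385/3844) = 3844/4116385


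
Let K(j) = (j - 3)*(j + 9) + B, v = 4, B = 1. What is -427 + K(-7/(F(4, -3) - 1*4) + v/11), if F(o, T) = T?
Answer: -53598/121 ≈ -442.96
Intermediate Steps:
K(j) = 1 + (-3 + j)*(9 + j) (K(j) = (j - 3)*(j + 9) + 1 = (-3 + j)*(9 + j) + 1 = 1 + (-3 + j)*(9 + j))
-427 + K(-7/(F(4, -3) - 1*4) + v/11) = -427 + (-26 + (-7/(-3 - 1*4) + 4/11)**2 + 6*(-7/(-3 - 1*4) + 4/11)) = -427 + (-26 + (-7/(-3 - 4) + 4*(1/11))**2 + 6*(-7/(-3 - 4) + 4*(1/11))) = -427 + (-26 + (-7/(-7) + 4/11)**2 + 6*(-7/(-7) + 4/11)) = -427 + (-26 + (-7*(-1/7) + 4/11)**2 + 6*(-7*(-1/7) + 4/11)) = -427 + (-26 + (1 + 4/11)**2 + 6*(1 + 4/11)) = -427 + (-26 + (15/11)**2 + 6*(15/11)) = -427 + (-26 + 225/121 + 90/11) = -427 - 1931/121 = -53598/121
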